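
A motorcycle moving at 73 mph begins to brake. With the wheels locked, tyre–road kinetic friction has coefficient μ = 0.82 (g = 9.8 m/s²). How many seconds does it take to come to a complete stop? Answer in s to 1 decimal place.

Braking time ≈ 4.1 s

73 mph × 0.44704 = 32.6339 m/s.
a = μg = 0.82 × 9.8 = 8.036 m/s².
Braking time = v/a = 32.6339 / 8.036 = 4.061 s.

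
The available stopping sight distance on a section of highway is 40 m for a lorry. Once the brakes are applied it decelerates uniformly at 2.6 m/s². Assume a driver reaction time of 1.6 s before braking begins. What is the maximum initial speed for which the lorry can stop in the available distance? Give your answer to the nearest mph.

Maximum speed ≈ 24 mph

Stopping distance: v·t_r + v²/(2a) = 40 with t_r = 1.6 s and a = 2.600 m/s².
So v² + 8.320 v − 208.00 = 0.
Positive root: v = −a·t_r + √((a·t_r)² + 2a·d) = −4.160 + √(17.306 + 208.00) = 10.8502 m/s.
10.8502 m/s ÷ 0.44704 = 24.271 mph.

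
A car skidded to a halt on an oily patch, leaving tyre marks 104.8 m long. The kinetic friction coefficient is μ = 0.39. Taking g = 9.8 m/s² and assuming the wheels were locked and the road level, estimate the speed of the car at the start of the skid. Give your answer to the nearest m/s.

Deceleration a = μg = 0.39 × 9.8 = 3.822 m/s².
v = √(2a·d) = √(2 × 3.822 × 104.8) = √801.091 = 28.3036 m/s.

Initial speed ≈ 28 m/s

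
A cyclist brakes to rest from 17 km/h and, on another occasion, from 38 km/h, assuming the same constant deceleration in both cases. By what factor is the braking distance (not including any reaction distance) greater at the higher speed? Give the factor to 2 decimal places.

Factor ≈ 5.00

Braking distance d = v²/(2a), so with a fixed, d ∝ v².
Factor = (38/17)² = 2.2353² = 4.9966.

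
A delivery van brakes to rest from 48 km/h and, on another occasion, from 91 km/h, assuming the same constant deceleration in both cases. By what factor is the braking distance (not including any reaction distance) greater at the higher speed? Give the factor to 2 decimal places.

Factor ≈ 3.59

Braking distance d = v²/(2a), so with a fixed, d ∝ v².
Factor = (91/48)² = 1.8958² = 3.5941.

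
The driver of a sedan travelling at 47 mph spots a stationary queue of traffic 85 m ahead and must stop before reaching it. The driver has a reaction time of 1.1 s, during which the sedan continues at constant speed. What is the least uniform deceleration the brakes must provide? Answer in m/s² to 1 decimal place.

Required deceleration ≈ 3.6 m/s²

47 mph × 0.44704 = 21.0109 m/s.
Distance covered during reaction = 21.0109 × 1.1 = 23.112 m.
Distance available for braking: 85 − 23.112 = 61.888 m.
v² = 2a·d ⇒ a = v²/(2d) = 21.0109² / (2 × 61.888) = 441.458 / 123.776 = 3.5666 m/s².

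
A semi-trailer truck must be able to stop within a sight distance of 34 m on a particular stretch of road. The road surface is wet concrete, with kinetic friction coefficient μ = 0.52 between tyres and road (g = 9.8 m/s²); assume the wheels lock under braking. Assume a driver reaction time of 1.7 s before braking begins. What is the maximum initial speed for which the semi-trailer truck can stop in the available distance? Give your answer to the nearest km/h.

a = μg = 0.52 × 9.8 = 5.096 m/s².
Stopping distance: v·t_r + v²/(2a) = 34 with t_r = 1.7 s and a = 5.096 m/s².
So v² + 17.326 v − 346.53 = 0.
Positive root: v = −a·t_r + √((a·t_r)² + 2a·d) = −8.663 + √(75.048 + 346.53) = 11.8694 m/s.
11.8694 m/s × 3.6 = 42.730 km/h.

Maximum speed ≈ 43 km/h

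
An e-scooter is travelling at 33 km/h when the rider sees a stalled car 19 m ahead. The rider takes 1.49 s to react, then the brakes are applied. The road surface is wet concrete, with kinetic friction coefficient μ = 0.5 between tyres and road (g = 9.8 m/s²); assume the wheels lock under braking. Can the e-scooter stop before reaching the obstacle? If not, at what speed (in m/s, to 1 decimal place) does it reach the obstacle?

No — it strikes the obstacle at 5.6 m/s

33 km/h ÷ 3.6 = 9.1667 m/s.
a = μg = 0.5 × 9.8 = 4.900 m/s².
Reaction distance = 9.1667 × 1.49 = 13.658 m.
Braking distance needed to stop: v²/(2a) = 84.028 / 9.800 = 8.574 m, so total needed = 13.658 + 8.574 = 22.232 m > 19 m — it cannot stop.
Distance remaining when braking begins: 19 − 13.658 = 5.342 m.
v² = v₀² − 2a·d = 84.028 − 2 × 4.900 × 5.342 = 31.676 m²/s².
v = √31.676 = 5.628 m/s.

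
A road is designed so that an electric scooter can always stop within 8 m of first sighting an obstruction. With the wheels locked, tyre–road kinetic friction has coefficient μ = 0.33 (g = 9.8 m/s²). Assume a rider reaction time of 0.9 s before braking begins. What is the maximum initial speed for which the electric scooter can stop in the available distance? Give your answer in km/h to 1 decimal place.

a = μg = 0.33 × 9.8 = 3.234 m/s².
Stopping distance: v·t_r + v²/(2a) = 8 with t_r = 0.9 s and a = 3.234 m/s².
So v² + 5.821 v − 51.74 = 0.
Positive root: v = −a·t_r + √((a·t_r)² + 2a·d) = −2.911 + √(8.474 + 51.74) = 4.8488 m/s.
4.8488 m/s × 3.6 = 17.456 km/h.

Maximum speed ≈ 17.5 km/h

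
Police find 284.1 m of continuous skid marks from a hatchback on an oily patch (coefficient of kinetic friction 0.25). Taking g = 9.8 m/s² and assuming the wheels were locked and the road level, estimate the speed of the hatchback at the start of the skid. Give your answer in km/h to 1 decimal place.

Deceleration a = μg = 0.25 × 9.8 = 2.450 m/s².
v = √(2a·d) = √(2 × 2.450 × 284.1) = √1392.090 = 37.3107 m/s.
= 37.3107 × 3.6 = 134.319 km/h.

Initial speed ≈ 134.3 km/h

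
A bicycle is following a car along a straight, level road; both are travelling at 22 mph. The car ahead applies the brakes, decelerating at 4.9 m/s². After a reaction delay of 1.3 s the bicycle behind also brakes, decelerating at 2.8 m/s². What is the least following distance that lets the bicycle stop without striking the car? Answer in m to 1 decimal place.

Minimum gap ≈ 20.2 m

22 mph × 0.44704 = 9.8349 m/s.
Leader travels v²/(2a_L) = 96.725 / 9.800 = 9.870 m before stopping.
Follower covers v·t_r = 9.8349 × 1.3 = 12.785 m while reacting, then v²/(2a_F) = 96.725 / 5.600 = 17.272 m while braking, for a total of 12.785 + 17.272 = 30.057 m.
Since a_F ≤ a_L and the follower starts braking later, the follower is never slower than the leader, so the closest approach is when both have stopped.
Minimum gap = 30.057 − 9.870 = 20.187 m.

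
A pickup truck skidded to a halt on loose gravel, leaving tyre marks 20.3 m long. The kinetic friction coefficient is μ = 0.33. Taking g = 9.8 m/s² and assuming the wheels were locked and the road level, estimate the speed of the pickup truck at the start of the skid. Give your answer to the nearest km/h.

Deceleration a = μg = 0.33 × 9.8 = 3.234 m/s².
v = √(2a·d) = √(2 × 3.234 × 20.3) = √131.300 = 11.4586 m/s.
= 11.4586 × 3.6 = 41.251 km/h.

Initial speed ≈ 41 km/h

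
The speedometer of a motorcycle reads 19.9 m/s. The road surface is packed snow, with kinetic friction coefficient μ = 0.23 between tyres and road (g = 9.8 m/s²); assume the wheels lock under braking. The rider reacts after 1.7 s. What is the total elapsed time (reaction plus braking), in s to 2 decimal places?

a = μg = 0.23 × 9.8 = 2.254 m/s².
Braking time = v/a = 19.9000 / 2.254 = 8.829 s.
Total = 1.7 + 8.829 = 10.529 s.

Total time ≈ 10.53 s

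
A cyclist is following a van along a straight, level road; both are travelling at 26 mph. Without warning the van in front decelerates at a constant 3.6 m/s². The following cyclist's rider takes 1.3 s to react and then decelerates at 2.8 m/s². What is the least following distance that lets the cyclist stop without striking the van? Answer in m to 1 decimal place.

26 mph × 0.44704 = 11.6230 m/s.
Leader travels v²/(2a_L) = 135.094 / 7.200 = 18.763 m before stopping.
Follower covers v·t_r = 11.6230 × 1.3 = 15.110 m while reacting, then v²/(2a_F) = 135.094 / 5.600 = 24.124 m while braking, for a total of 15.110 + 24.124 = 39.234 m.
Since a_F ≤ a_L and the follower starts braking later, the follower is never slower than the leader, so the closest approach is when both have stopped.
Minimum gap = 39.234 − 18.763 = 20.471 m.

Minimum gap ≈ 20.5 m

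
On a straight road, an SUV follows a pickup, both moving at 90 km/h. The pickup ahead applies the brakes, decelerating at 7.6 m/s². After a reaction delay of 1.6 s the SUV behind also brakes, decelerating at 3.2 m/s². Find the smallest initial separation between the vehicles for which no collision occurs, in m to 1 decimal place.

Minimum gap ≈ 96.5 m

90 km/h ÷ 3.6 = 25.0000 m/s.
Leader travels v²/(2a_L) = 625.000 / 15.200 = 41.118 m before stopping.
Follower covers v·t_r = 25.0000 × 1.6 = 40.000 m while reacting, then v²/(2a_F) = 625.000 / 6.400 = 97.656 m while braking, for a total of 40.000 + 97.656 = 137.656 m.
Since a_F ≤ a_L and the follower starts braking later, the follower is never slower than the leader, so the closest approach is when both have stopped.
Minimum gap = 137.656 − 41.118 = 96.538 m.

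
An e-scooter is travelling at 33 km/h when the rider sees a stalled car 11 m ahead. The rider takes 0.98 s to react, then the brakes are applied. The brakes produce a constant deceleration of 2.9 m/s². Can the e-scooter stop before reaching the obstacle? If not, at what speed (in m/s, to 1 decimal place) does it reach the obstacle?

No — it strikes the obstacle at 8.5 m/s

33 km/h ÷ 3.6 = 9.1667 m/s.
Reaction distance = 9.1667 × 0.98 = 8.983 m.
Braking distance needed to stop: v²/(2a) = 84.028 / 5.800 = 14.488 m, so total needed = 8.983 + 14.488 = 23.471 m > 11 m — it cannot stop.
Distance remaining when braking begins: 11 − 8.983 = 2.017 m.
v² = v₀² − 2a·d = 84.028 − 2 × 2.900 × 2.017 = 72.329 m²/s².
v = √72.329 = 8.505 m/s.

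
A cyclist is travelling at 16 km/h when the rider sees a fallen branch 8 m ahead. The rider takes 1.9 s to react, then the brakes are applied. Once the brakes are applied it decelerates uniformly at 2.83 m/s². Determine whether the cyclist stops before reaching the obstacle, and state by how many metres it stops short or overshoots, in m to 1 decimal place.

No — it overshoots by 3.9 m

16 km/h ÷ 3.6 = 4.4444 m/s.
Reaction distance = 4.4444 × 1.9 = 8.444 m.
Braking distance = v²/(2a) = 19.753 / 5.660 = 3.490 m.
Total stopping distance = 8.444 + 3.490 = 11.934 m, vs 8 m available — it cannot stop in time and overshoots by 11.934 − 8 = 3.934 m.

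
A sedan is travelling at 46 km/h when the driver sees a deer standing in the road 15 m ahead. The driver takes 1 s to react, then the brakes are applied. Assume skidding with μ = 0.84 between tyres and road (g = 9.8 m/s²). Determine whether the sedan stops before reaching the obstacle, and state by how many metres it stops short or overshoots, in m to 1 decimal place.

No — it overshoots by 7.7 m

46 km/h ÷ 3.6 = 12.7778 m/s.
a = μg = 0.84 × 9.8 = 8.232 m/s².
Reaction distance = 12.7778 × 1 = 12.778 m.
Braking distance = v²/(2a) = 163.272 / 16.464 = 9.917 m.
Total stopping distance = 12.778 + 9.917 = 22.695 m, vs 15 m available — it cannot stop in time and overshoots by 22.695 − 15 = 7.695 m.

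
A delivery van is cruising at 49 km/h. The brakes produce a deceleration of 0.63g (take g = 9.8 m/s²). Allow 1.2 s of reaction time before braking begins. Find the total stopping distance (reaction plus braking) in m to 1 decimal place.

49 km/h ÷ 3.6 = 13.6111 m/s.
a = 0.63 × 9.8 = 6.174 m/s².
Reaction distance = v·t_r = 13.6111 × 1.2 = 16.333 m.
Braking distance = v²/(2a) = 13.6111² / (2 × 6.174) = 185.262 / 12.348 = 15.003 m.
Total = 16.333 + 15.003 = 31.336 m.

Total stopping distance ≈ 31.3 m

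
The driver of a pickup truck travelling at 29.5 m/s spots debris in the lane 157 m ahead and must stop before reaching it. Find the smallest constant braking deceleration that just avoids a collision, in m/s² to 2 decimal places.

v² = 2a·d ⇒ a = v²/(2d) = 29.5000² / (2 × 157.000) = 870.250 / 314.000 = 2.7715 m/s².

Required deceleration ≈ 2.77 m/s²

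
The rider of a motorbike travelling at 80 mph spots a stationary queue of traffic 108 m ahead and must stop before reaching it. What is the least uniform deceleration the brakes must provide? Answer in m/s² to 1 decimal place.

80 mph × 0.44704 = 35.7632 m/s.
v² = 2a·d ⇒ a = v²/(2d) = 35.7632² / (2 × 108.000) = 1279.006 / 216.000 = 5.9213 m/s².

Required deceleration ≈ 5.9 m/s²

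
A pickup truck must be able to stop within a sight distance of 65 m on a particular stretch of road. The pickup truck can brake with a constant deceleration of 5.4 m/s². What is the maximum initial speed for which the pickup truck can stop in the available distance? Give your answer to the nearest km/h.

v²/(2a) = d ⇒ v = √(2 × 5.400 × 65) = √702.00 = 26.4953 m/s.
26.4953 m/s × 3.6 = 95.383 km/h.

Maximum speed ≈ 95 km/h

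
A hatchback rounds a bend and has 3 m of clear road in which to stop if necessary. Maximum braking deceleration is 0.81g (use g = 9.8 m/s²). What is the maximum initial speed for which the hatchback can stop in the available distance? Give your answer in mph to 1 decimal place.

a = 0.81 × 9.8 = 7.938 m/s².
v²/(2a) = d ⇒ v = √(2 × 7.938 × 3) = √47.63 = 6.9014 m/s.
6.9014 m/s ÷ 0.44704 = 15.438 mph.

Maximum speed ≈ 15.4 mph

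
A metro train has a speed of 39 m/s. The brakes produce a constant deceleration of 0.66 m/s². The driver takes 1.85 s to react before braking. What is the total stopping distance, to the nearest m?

Total stopping distance ≈ 1224 m

Reaction distance = v·t_r = 39.0000 × 1.85 = 72.150 m.
Braking distance = v²/(2a) = 39.0000² / (2 × 0.660) = 1521.000 / 1.320 = 1152.273 m.
Total = 72.150 + 1152.273 = 1224.423 m.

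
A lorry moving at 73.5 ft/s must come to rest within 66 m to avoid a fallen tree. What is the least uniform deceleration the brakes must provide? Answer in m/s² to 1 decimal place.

73.5 ft/s × 0.3048 = 22.4028 m/s.
v² = 2a·d ⇒ a = v²/(2d) = 22.4028² / (2 × 66.000) = 501.885 / 132.000 = 3.8022 m/s².

Required deceleration ≈ 3.8 m/s²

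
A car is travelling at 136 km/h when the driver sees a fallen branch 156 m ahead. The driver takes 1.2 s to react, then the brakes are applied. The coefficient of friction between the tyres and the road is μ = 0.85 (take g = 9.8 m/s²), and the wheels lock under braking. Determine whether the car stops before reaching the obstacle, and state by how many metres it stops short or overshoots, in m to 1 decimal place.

136 km/h ÷ 3.6 = 37.7778 m/s.
a = μg = 0.85 × 9.8 = 8.330 m/s².
Reaction distance = 37.7778 × 1.2 = 45.333 m.
Braking distance = v²/(2a) = 1427.162 / 16.660 = 85.664 m.
Total stopping distance = 45.333 + 85.664 = 130.997 m, vs 156 m available — it stops with 156 − 130.997 = 25.003 m to spare.

Yes — it stops 25.0 m short of the obstacle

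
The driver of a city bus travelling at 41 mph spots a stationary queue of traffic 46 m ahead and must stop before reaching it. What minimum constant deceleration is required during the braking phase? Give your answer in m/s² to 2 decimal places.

41 mph × 0.44704 = 18.3286 m/s.
v² = 2a·d ⇒ a = v²/(2d) = 18.3286² / (2 × 46.000) = 335.938 / 92.000 = 3.6515 m/s².

Required deceleration ≈ 3.65 m/s²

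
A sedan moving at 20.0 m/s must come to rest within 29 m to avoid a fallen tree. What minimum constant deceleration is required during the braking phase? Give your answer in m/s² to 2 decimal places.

Required deceleration ≈ 6.90 m/s²

v² = 2a·d ⇒ a = v²/(2d) = 20.0000² / (2 × 29.000) = 400.000 / 58.000 = 6.8966 m/s².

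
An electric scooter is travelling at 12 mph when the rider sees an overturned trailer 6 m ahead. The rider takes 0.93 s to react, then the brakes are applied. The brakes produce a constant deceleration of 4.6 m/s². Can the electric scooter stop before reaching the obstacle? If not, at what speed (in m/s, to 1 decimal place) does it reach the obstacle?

12 mph × 0.44704 = 5.3645 m/s.
Reaction distance = 5.3645 × 0.93 = 4.989 m.
Braking distance needed to stop: v²/(2a) = 28.778 / 9.200 = 3.128 m, so total needed = 4.989 + 3.128 = 8.117 m > 6 m — it cannot stop.
Distance remaining when braking begins: 6 − 4.989 = 1.011 m.
v² = v₀² − 2a·d = 28.778 − 2 × 4.600 × 1.011 = 19.477 m²/s².
v = √19.477 = 4.413 m/s.

No — it strikes the obstacle at 4.4 m/s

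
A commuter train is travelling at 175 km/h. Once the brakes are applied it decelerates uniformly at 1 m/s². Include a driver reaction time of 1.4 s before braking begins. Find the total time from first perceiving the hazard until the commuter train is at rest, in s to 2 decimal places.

Total time ≈ 50.01 s

175 km/h ÷ 3.6 = 48.6111 m/s.
Braking time = v/a = 48.6111 / 1.000 = 48.611 s.
Total = 1.4 + 48.611 = 50.011 s.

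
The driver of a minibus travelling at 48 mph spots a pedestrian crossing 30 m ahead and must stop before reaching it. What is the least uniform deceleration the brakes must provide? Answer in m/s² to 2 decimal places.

48 mph × 0.44704 = 21.4579 m/s.
v² = 2a·d ⇒ a = v²/(2d) = 21.4579² / (2 × 30.000) = 460.441 / 60.000 = 7.6740 m/s².

Required deceleration ≈ 7.67 m/s²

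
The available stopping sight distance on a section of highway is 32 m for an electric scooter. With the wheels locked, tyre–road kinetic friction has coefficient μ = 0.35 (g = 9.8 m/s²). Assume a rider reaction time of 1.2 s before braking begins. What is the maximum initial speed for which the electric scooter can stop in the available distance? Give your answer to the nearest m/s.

Maximum speed ≈ 11 m/s

a = μg = 0.35 × 9.8 = 3.430 m/s².
Stopping distance: v·t_r + v²/(2a) = 32 with t_r = 1.2 s and a = 3.430 m/s².
So v² + 8.232 v − 219.52 = 0.
Positive root: v = −a·t_r + √((a·t_r)² + 2a·d) = −4.116 + √(16.941 + 219.52) = 11.2613 m/s.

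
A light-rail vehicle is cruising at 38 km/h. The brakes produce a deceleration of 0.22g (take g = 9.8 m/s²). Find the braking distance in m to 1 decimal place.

Braking distance ≈ 25.8 m

38 km/h ÷ 3.6 = 10.5556 m/s.
a = 0.22 × 9.8 = 2.156 m/s².
Braking distance = v²/(2a) = 10.5556² / (2 × 2.156) = 111.421 / 4.312 = 25.840 m.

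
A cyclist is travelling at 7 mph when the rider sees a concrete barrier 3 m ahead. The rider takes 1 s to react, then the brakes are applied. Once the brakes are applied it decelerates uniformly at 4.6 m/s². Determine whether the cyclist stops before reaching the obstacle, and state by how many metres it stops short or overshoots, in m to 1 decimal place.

7 mph × 0.44704 = 3.1293 m/s.
Reaction distance = 3.1293 × 1 = 3.129 m.
Braking distance = v²/(2a) = 9.793 / 9.200 = 1.064 m.
Total stopping distance = 3.129 + 1.064 = 4.193 m, vs 3 m available — it cannot stop in time and overshoots by 4.193 − 3 = 1.193 m.

No — it overshoots by 1.2 m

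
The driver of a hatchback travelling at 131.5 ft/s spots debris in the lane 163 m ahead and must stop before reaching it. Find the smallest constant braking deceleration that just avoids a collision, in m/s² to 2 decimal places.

131.5 ft/s × 0.3048 = 40.0812 m/s.
v² = 2a·d ⇒ a = v²/(2d) = 40.0812² / (2 × 163.000) = 1606.503 / 326.000 = 4.9279 m/s².

Required deceleration ≈ 4.93 m/s²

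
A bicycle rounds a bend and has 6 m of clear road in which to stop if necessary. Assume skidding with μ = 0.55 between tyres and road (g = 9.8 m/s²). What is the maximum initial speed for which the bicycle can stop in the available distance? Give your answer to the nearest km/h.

Maximum speed ≈ 29 km/h

a = μg = 0.55 × 9.8 = 5.390 m/s².
v²/(2a) = d ⇒ v = √(2 × 5.390 × 6) = √64.68 = 8.0424 m/s.
8.0424 m/s × 3.6 = 28.953 km/h.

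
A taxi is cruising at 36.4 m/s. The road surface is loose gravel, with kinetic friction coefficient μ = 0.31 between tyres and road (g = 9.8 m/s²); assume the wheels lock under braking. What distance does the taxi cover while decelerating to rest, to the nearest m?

a = μg = 0.31 × 9.8 = 3.038 m/s².
Braking distance = v²/(2a) = 36.4000² / (2 × 3.038) = 1324.960 / 6.076 = 218.065 m.

Braking distance ≈ 218 m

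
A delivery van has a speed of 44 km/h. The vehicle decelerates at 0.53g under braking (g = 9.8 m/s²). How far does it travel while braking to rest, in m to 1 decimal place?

Braking distance ≈ 14.4 m

44 km/h ÷ 3.6 = 12.2222 m/s.
a = 0.53 × 9.8 = 5.194 m/s².
Braking distance = v²/(2a) = 12.2222² / (2 × 5.194) = 149.382 / 10.388 = 14.380 m.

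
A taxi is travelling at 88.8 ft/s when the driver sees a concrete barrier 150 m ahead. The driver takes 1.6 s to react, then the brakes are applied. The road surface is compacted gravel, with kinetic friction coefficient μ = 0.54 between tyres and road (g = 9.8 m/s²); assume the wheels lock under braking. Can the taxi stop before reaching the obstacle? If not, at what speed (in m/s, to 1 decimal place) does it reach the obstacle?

Yes — it stops about 37.5 m short of the obstacle, so it never reaches it

88.8 ft/s × 0.3048 = 27.0662 m/s.
a = μg = 0.54 × 9.8 = 5.292 m/s².
Reaction distance = 27.0662 × 1.6 = 43.306 m.
Braking distance = v²/(2a) = 732.579 / 10.584 = 69.216 m.
Total stopping distance = 43.306 + 69.216 = 112.522 m, vs 150 m available — it stops with 150 − 112.522 = 37.478 m to spare.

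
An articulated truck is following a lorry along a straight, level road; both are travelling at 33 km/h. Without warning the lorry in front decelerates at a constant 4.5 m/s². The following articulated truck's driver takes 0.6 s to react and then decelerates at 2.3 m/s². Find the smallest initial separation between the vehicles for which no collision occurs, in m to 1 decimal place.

Minimum gap ≈ 14.4 m

33 km/h ÷ 3.6 = 9.1667 m/s.
Leader travels v²/(2a_L) = 84.028 / 9.000 = 9.336 m before stopping.
Follower covers v·t_r = 9.1667 × 0.6 = 5.500 m while reacting, then v²/(2a_F) = 84.028 / 4.600 = 18.267 m while braking, for a total of 5.500 + 18.267 = 23.767 m.
Since a_F ≤ a_L and the follower starts braking later, the follower is never slower than the leader, so the closest approach is when both have stopped.
Minimum gap = 23.767 − 9.336 = 14.431 m.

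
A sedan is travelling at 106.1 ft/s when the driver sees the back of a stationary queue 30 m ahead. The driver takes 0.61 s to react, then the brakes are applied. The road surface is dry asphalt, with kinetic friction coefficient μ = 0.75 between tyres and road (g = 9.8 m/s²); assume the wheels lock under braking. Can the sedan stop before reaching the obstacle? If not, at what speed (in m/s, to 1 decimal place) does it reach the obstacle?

106.1 ft/s × 0.3048 = 32.3393 m/s.
a = μg = 0.75 × 9.8 = 7.350 m/s².
Reaction distance = 32.3393 × 0.61 = 19.727 m.
Braking distance needed to stop: v²/(2a) = 1045.830 / 14.700 = 71.145 m, so total needed = 19.727 + 71.145 = 90.872 m > 30 m — it cannot stop.
Distance remaining when braking begins: 30 − 19.727 = 10.273 m.
v² = v₀² − 2a·d = 1045.830 − 2 × 7.350 × 10.273 = 894.817 m²/s².
v = √894.817 = 29.913 m/s.

No — it strikes the obstacle at 29.9 m/s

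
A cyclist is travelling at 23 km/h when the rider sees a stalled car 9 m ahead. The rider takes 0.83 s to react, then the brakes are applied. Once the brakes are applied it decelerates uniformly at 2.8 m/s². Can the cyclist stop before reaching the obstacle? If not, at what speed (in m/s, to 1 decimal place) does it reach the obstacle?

23 km/h ÷ 3.6 = 6.3889 m/s.
Reaction distance = 6.3889 × 0.83 = 5.303 m.
Braking distance needed to stop: v²/(2a) = 40.818 / 5.600 = 7.289 m, so total needed = 5.303 + 7.289 = 12.592 m > 9 m — it cannot stop.
Distance remaining when braking begins: 9 − 5.303 = 3.697 m.
v² = v₀² − 2a·d = 40.818 − 2 × 2.800 × 3.697 = 20.115 m²/s².
v = √20.115 = 4.485 m/s.

No — it strikes the obstacle at 4.5 m/s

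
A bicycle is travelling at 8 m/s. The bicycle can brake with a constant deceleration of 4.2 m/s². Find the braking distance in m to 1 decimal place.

Braking distance ≈ 7.6 m

Braking distance = v²/(2a) = 8.0000² / (2 × 4.200) = 64.000 / 8.400 = 7.619 m.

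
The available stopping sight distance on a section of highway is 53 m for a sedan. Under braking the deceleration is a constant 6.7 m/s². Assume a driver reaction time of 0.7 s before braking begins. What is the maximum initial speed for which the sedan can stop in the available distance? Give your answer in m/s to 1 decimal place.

Stopping distance: v·t_r + v²/(2a) = 53 with t_r = 0.7 s and a = 6.700 m/s².
So v² + 9.380 v − 710.20 = 0.
Positive root: v = −a·t_r + √((a·t_r)² + 2a·d) = −4.690 + √(21.996 + 710.20) = 22.3691 m/s.

Maximum speed ≈ 22.4 m/s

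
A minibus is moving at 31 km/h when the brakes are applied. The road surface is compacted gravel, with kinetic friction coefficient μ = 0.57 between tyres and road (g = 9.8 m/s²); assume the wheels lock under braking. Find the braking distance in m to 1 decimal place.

31 km/h ÷ 3.6 = 8.6111 m/s.
a = μg = 0.57 × 9.8 = 5.586 m/s².
Braking distance = v²/(2a) = 8.6111² / (2 × 5.586) = 74.151 / 11.172 = 6.637 m.

Braking distance ≈ 6.6 m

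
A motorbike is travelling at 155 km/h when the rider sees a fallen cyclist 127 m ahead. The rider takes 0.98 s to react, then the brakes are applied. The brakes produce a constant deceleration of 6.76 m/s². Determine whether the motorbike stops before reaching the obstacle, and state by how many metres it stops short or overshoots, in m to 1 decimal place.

No — it overshoots by 52.3 m

155 km/h ÷ 3.6 = 43.0556 m/s.
Reaction distance = 43.0556 × 0.98 = 42.194 m.
Braking distance = v²/(2a) = 1853.785 / 13.520 = 137.114 m.
Total stopping distance = 42.194 + 137.114 = 179.308 m, vs 127 m available — it cannot stop in time and overshoots by 179.308 − 127 = 52.308 m.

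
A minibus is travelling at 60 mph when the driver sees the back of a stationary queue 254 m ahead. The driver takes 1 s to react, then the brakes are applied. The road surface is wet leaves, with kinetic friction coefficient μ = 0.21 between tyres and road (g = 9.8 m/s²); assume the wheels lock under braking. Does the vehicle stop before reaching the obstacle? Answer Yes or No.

60 mph × 0.44704 = 26.8224 m/s.
a = μg = 0.21 × 9.8 = 2.058 m/s².
Reaction distance = 26.8224 × 1 = 26.822 m.
Braking distance = v²/(2a) = 719.441 / 4.116 = 174.791 m.
Total stopping distance = 26.822 + 174.791 = 201.613 m, vs 254 m available — it stops with 254 − 201.613 = 52.387 m to spare.

Yes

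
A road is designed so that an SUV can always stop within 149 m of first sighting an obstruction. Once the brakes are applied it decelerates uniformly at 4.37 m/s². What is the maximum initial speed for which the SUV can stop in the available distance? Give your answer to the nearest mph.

Maximum speed ≈ 81 mph

v²/(2a) = d ⇒ v = √(2 × 4.370 × 149) = √1302.26 = 36.0868 m/s.
36.0868 m/s ÷ 0.44704 = 80.724 mph.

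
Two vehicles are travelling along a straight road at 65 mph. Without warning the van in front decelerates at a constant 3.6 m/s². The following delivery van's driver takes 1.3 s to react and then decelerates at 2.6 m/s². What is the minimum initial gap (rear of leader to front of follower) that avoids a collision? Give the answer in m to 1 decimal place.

65 mph × 0.44704 = 29.0576 m/s.
Leader travels v²/(2a_L) = 844.344 / 7.200 = 117.270 m before stopping.
Follower covers v·t_r = 29.0576 × 1.3 = 37.775 m while reacting, then v²/(2a_F) = 844.344 / 5.200 = 162.374 m while braking, for a total of 37.775 + 162.374 = 200.149 m.
Since a_F ≤ a_L and the follower starts braking later, the follower is never slower than the leader, so the closest approach is when both have stopped.
Minimum gap = 200.149 − 117.270 = 82.879 m.

Minimum gap ≈ 82.9 m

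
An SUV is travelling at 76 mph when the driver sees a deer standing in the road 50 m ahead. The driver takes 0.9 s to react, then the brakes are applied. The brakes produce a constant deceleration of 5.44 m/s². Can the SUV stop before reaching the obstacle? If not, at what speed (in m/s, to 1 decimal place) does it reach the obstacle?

76 mph × 0.44704 = 33.9750 m/s.
Reaction distance = 33.9750 × 0.9 = 30.578 m.
Braking distance needed to stop: v²/(2a) = 1154.301 / 10.880 = 106.094 m, so total needed = 30.578 + 106.094 = 136.672 m > 50 m — it cannot stop.
Distance remaining when braking begins: 50 − 30.578 = 19.422 m.
v² = v₀² − 2a·d = 1154.301 − 2 × 5.440 × 19.422 = 942.990 m²/s².
v = √942.990 = 30.708 m/s.

No — it strikes the obstacle at 30.7 m/s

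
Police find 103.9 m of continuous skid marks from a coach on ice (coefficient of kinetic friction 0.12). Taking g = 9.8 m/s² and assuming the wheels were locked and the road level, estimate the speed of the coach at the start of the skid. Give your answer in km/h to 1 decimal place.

Initial speed ≈ 56.3 km/h

Deceleration a = μg = 0.12 × 9.8 = 1.176 m/s².
v = √(2a·d) = √(2 × 1.176 × 103.9) = √244.373 = 15.6324 m/s.
= 15.6324 × 3.6 = 56.277 km/h.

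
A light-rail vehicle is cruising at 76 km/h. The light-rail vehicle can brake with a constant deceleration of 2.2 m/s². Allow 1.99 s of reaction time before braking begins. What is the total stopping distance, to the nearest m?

76 km/h ÷ 3.6 = 21.1111 m/s.
Reaction distance = v·t_r = 21.1111 × 1.99 = 42.011 m.
Braking distance = v²/(2a) = 21.1111² / (2 × 2.200) = 445.679 / 4.400 = 101.291 m.
Total = 42.011 + 101.291 = 143.302 m.

Total stopping distance ≈ 143 m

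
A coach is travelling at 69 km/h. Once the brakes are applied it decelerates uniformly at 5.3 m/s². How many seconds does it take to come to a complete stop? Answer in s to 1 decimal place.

Braking time ≈ 3.6 s

69 km/h ÷ 3.6 = 19.1667 m/s.
Braking time = v/a = 19.1667 / 5.300 = 3.616 s.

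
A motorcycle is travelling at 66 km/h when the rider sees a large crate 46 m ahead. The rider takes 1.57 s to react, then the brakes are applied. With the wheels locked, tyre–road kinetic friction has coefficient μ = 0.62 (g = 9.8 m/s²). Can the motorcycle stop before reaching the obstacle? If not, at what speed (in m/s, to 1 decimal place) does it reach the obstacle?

66 km/h ÷ 3.6 = 18.3333 m/s.
a = μg = 0.62 × 9.8 = 6.076 m/s².
Reaction distance = 18.3333 × 1.57 = 28.783 m.
Braking distance needed to stop: v²/(2a) = 336.110 / 12.152 = 27.659 m, so total needed = 28.783 + 27.659 = 56.442 m > 46 m — it cannot stop.
Distance remaining when braking begins: 46 − 28.783 = 17.217 m.
v² = v₀² − 2a·d = 336.110 − 2 × 6.076 × 17.217 = 126.889 m²/s².
v = √126.889 = 11.265 m/s.

No — it strikes the obstacle at 11.3 m/s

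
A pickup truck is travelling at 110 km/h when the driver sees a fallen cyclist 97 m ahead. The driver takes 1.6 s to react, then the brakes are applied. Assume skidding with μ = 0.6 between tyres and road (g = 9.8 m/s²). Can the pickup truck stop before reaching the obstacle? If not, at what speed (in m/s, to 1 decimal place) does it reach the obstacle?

110 km/h ÷ 3.6 = 30.5556 m/s.
a = μg = 0.6 × 9.8 = 5.880 m/s².
Reaction distance = 30.5556 × 1.6 = 48.889 m.
Braking distance needed to stop: v²/(2a) = 933.645 / 11.760 = 79.392 m, so total needed = 48.889 + 79.392 = 128.281 m > 97 m — it cannot stop.
Distance remaining when braking begins: 97 − 48.889 = 48.111 m.
v² = v₀² − 2a·d = 933.645 − 2 × 5.880 × 48.111 = 367.860 m²/s².
v = √367.860 = 19.180 m/s.

No — it strikes the obstacle at 19.2 m/s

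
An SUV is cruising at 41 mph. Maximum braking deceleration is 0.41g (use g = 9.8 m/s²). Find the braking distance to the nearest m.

41 mph × 0.44704 = 18.3286 m/s.
a = 0.41 × 9.8 = 4.018 m/s².
Braking distance = v²/(2a) = 18.3286² / (2 × 4.018) = 335.938 / 8.036 = 41.804 m.

Braking distance ≈ 42 m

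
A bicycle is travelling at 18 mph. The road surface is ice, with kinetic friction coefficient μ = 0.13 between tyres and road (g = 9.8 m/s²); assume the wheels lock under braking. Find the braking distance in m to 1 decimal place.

Braking distance ≈ 25.4 m

18 mph × 0.44704 = 8.0467 m/s.
a = μg = 0.13 × 9.8 = 1.274 m/s².
Braking distance = v²/(2a) = 8.0467² / (2 × 1.274) = 64.749 / 2.548 = 25.412 m.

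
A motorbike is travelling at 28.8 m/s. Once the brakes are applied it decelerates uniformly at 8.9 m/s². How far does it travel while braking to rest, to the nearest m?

Braking distance ≈ 47 m

Braking distance = v²/(2a) = 28.8000² / (2 × 8.900) = 829.440 / 17.800 = 46.598 m.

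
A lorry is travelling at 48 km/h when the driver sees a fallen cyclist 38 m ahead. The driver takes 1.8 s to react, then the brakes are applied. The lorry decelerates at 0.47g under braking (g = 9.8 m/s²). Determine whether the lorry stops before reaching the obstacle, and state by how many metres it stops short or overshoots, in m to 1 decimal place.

No — it overshoots by 5.3 m

48 km/h ÷ 3.6 = 13.3333 m/s.
a = 0.47 × 9.8 = 4.606 m/s².
Reaction distance = 13.3333 × 1.8 = 24.000 m.
Braking distance = v²/(2a) = 177.777 / 9.212 = 19.298 m.
Total stopping distance = 24.000 + 19.298 = 43.298 m, vs 38 m available — it cannot stop in time and overshoots by 43.298 − 38 = 5.298 m.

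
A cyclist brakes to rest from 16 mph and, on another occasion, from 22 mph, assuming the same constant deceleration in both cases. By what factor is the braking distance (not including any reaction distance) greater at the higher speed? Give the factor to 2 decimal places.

Factor ≈ 1.89

Braking distance d = v²/(2a), so with a fixed, d ∝ v².
Factor = (22/16)² = 1.3750² = 1.8906.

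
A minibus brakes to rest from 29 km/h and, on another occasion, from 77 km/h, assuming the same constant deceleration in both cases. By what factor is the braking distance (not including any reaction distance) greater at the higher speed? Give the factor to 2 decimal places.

Factor ≈ 7.05

Braking distance d = v²/(2a), so with a fixed, d ∝ v².
Factor = (77/29)² = 2.6552² = 7.0501.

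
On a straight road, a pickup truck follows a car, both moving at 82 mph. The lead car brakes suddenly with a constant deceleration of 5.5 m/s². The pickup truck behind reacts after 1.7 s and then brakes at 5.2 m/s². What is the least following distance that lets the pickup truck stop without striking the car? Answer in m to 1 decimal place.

Minimum gap ≈ 69.4 m

82 mph × 0.44704 = 36.6573 m/s.
Leader travels v²/(2a_L) = 1343.758 / 11.000 = 122.160 m before stopping.
Follower covers v·t_r = 36.6573 × 1.7 = 62.317 m while reacting, then v²/(2a_F) = 1343.758 / 10.400 = 129.208 m while braking, for a total of 62.317 + 129.208 = 191.525 m.
Since a_F ≤ a_L and the follower starts braking later, the follower is never slower than the leader, so the closest approach is when both have stopped.
Minimum gap = 191.525 − 122.160 = 69.365 m.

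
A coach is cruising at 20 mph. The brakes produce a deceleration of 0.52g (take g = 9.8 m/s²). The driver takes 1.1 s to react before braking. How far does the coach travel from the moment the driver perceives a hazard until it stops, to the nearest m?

Total stopping distance ≈ 18 m

20 mph × 0.44704 = 8.9408 m/s.
a = 0.52 × 9.8 = 5.096 m/s².
Reaction distance = v·t_r = 8.9408 × 1.1 = 9.835 m.
Braking distance = v²/(2a) = 8.9408² / (2 × 5.096) = 79.938 / 10.192 = 7.843 m.
Total = 9.835 + 7.843 = 17.678 m.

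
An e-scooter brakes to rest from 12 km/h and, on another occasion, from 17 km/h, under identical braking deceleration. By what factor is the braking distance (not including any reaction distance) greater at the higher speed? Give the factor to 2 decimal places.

Factor ≈ 2.01

Braking distance d = v²/(2a), so with a fixed, d ∝ v².
Factor = (17/12)² = 1.4167² = 2.0070.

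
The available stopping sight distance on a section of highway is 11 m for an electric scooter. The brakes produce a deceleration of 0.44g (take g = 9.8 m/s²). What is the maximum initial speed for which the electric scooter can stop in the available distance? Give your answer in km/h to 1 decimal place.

Maximum speed ≈ 35.1 km/h

a = 0.44 × 9.8 = 4.312 m/s².
v²/(2a) = d ⇒ v = √(2 × 4.312 × 11) = √94.86 = 9.7396 m/s.
9.7396 m/s × 3.6 = 35.063 km/h.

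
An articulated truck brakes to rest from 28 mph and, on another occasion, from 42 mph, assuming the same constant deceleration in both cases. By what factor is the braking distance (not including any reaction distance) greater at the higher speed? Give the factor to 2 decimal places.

Braking distance d = v²/(2a), so with a fixed, d ∝ v².
Factor = (42/28)² = 1.5000² = 2.2500.

Factor ≈ 2.25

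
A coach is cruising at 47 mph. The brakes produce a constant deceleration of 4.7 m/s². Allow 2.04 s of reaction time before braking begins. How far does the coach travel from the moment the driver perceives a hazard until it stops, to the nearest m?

Total stopping distance ≈ 90 m

47 mph × 0.44704 = 21.0109 m/s.
Reaction distance = v·t_r = 21.0109 × 2.04 = 42.862 m.
Braking distance = v²/(2a) = 21.0109² / (2 × 4.700) = 441.458 / 9.400 = 46.964 m.
Total = 42.862 + 46.964 = 89.826 m.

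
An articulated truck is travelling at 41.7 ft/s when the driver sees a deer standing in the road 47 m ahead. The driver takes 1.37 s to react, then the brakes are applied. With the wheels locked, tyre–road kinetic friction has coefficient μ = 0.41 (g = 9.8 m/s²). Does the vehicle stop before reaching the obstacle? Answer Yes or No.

41.7 ft/s × 0.3048 = 12.7102 m/s.
a = μg = 0.41 × 9.8 = 4.018 m/s².
Reaction distance = 12.7102 × 1.37 = 17.413 m.
Braking distance = v²/(2a) = 161.549 / 8.036 = 20.103 m.
Total stopping distance = 17.413 + 20.103 = 37.516 m, vs 47 m available — it stops with 47 − 37.516 = 9.484 m to spare.

Yes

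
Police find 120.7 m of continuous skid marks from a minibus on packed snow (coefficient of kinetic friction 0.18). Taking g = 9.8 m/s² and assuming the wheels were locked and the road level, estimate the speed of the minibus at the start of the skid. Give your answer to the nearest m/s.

Deceleration a = μg = 0.18 × 9.8 = 1.764 m/s².
v = √(2a·d) = √(2 × 1.764 × 120.7) = √425.830 = 20.6356 m/s.

Initial speed ≈ 21 m/s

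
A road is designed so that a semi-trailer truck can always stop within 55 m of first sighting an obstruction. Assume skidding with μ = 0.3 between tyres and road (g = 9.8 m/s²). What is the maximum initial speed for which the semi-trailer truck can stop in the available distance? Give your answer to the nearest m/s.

Maximum speed ≈ 18 m/s

a = μg = 0.3 × 9.8 = 2.940 m/s².
v²/(2a) = d ⇒ v = √(2 × 2.940 × 55) = √323.40 = 17.9833 m/s.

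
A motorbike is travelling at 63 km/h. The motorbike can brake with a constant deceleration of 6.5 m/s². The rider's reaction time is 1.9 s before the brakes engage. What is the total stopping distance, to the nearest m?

63 km/h ÷ 3.6 = 17.5000 m/s.
Reaction distance = v·t_r = 17.5000 × 1.9 = 33.250 m.
Braking distance = v²/(2a) = 17.5000² / (2 × 6.500) = 306.250 / 13.000 = 23.558 m.
Total = 33.250 + 23.558 = 56.808 m.

Total stopping distance ≈ 57 m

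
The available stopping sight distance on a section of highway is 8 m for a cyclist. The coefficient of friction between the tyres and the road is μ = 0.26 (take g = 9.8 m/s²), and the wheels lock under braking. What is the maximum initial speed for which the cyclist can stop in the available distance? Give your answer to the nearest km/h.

Maximum speed ≈ 23 km/h

a = μg = 0.26 × 9.8 = 2.548 m/s².
v²/(2a) = d ⇒ v = √(2 × 2.548 × 8) = √40.77 = 6.3851 m/s.
6.3851 m/s × 3.6 = 22.986 km/h.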